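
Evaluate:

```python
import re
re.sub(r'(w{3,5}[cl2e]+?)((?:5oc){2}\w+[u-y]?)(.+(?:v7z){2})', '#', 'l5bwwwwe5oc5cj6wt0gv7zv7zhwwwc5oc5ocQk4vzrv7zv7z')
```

The pattern matches 3 to 5 of the literal 'w', then one or more of one of [cl2e] (lazy) (captured); then the literal '5oc' repeated 2 times, then one or more of a word character, then optionally a character in [u-y] (captured); then one or more of any character, then the literal 'v7z' repeated 2 times (captured).
Matches: at [26:48] → 'wwwc5oc5ocQk4vzrv7zv7z'.
Each match is replaced by '#'.

'l5bwwwwe5oc5cj6wt0gv7zv7zh#'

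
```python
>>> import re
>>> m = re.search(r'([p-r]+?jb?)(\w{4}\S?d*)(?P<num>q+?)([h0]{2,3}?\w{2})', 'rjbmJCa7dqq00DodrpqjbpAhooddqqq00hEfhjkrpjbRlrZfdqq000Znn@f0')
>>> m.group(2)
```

The match spans [0:15] → 'rjbmJCa7dqq00Do'.
Captured: group 1 = 'rjb', group 2 = 'mJCa7d', group 3 = 'qq', group 4 = '00Do'.

'mJCa7d'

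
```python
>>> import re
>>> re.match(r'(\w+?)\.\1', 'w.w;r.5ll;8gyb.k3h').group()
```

'w.w'

`match` is anchored at position 0; if the pattern doesn't fit there, it returns None.
The match spans [0:3] → 'w.w'.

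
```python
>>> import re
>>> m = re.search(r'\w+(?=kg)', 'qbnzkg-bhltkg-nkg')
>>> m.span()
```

The `(?=…)`/`(?<=…)` assertion just peeks at neighbouring text; it doesn't advance the match position.
The match spans [0:4] → 'qbnz'.

(0, 4)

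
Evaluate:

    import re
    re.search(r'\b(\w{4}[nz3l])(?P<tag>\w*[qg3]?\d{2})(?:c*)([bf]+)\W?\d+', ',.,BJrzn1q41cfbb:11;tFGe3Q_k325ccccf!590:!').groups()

('BJrzn', '1q41', 'fbb')

Pattern: a word boundary (`\b`, zero-width); then exactly 4 of a word character, then one of [nz3l] (captured); then zero or more of a word character, then optionally one of [qg3], then exactly 2 of a digit (captured as 'tag'); then zero or more of a literal 'c' (non-capturing group); then one or more of one of [bf] (captured); then optionally a non-word character, then one or more of a digit.
`re.search` scans for the first position where the pattern succeeds.
The match spans [3:19] → 'BJrzn1q41cfbb:11'.
Captured: group 1 = 'BJrzn', group 2 = '1q41', group 3 = 'fbb'.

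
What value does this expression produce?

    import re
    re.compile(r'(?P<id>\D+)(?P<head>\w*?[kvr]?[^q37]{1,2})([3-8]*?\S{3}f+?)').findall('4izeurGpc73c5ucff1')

The pattern matches one or more of a non-digit (captured as 'id'); then zero or more of a word character (lazy), then optionally one of [kvr], then 1 to 2 of any character except [q37] (captured as 'head'); then zero or more of a character in [3-8] (lazy), then exactly 3 of a non-whitespace character, then one or more of the literal 'f' (lazy) (captured).
Multiple groups make `findall` return tuples — one 3-tuple for the one match.

[('izeurGpc', '73c5', 'ucff')]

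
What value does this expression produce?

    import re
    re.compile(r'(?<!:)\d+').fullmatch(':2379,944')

The negative lookahead/lookbehind blocks any match where the forbidden context is present.
`re.fullmatch` is like wrapping the pattern in `^…$` (in single-line mode).
Here the string isn't matched end-to-end, so the call returns None.

None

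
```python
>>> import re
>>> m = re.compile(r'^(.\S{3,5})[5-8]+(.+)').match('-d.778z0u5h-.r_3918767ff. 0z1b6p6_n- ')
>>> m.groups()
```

The match spans [0:37] → '-d.778z0u5h-.r_3918767ff. 0z1b6p6_n- '.
Captured: group 1 = '-d.77', group 2 = 'z0u5h-.r_3918767ff. 0z1b6p6_n- '.

('-d.77', 'z0u5h-.r_3918767ff. 0z1b6p6_n- ')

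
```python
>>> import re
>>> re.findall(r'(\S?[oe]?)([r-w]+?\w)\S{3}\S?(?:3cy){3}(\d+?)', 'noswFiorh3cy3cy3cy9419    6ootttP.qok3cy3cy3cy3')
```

[('no', 'swF', '9'), ('oo', 'tttP', '3')]

The pattern matches optionally a non-whitespace character, then optionally one of [oe] (captured); then one or more of a character in [r-w] (lazy), then a word character (captured); then exactly 3 of a non-whitespace character, then optionally a non-whitespace character, then the literal '3cy' repeated 3 times; then one or more of a digit (lazy) (captured).
The `?` after the quantifier makes it lazy — it takes as little as possible before letting the rest of the pattern try.
Walking the string: at [0:19] match 'noswFiorh3cy3cy3cy9', groups = ('no', 'swF', '9'); at [27:47] match 'ootttP.qok3cy3cy3cy3', groups = ('oo', 'tttP', '3').
3 groups means each result is a tuple of 3 captured strings — 2 here.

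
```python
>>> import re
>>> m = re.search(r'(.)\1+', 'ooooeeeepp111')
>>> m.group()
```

'oooo'

A backreference is literal: `\1` must see the identical characters the first group matched.
The match spans [0:4] → 'oooo'.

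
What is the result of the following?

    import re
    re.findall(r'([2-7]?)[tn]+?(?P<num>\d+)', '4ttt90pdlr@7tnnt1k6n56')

[('4', '90'), ('7', '1'), ('6', '56')]

This matches optionally a character in [2-7] (captured); then one or more of one of [tn] (lazy); then one or more of a digit (captured as 'num').
Scanning left to right: at [0:6] match '4ttt90', groups = ('4', '90'); at [11:17] match '7tnnt1', groups = ('7', '1'); at [18:22] match '6n56', groups = ('6', '56').
`findall` packs the 2 group values into a tuple for every match.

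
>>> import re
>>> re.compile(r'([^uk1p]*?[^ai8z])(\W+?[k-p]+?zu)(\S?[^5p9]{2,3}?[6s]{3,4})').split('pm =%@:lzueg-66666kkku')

Pattern: zero or more of any character except [uk1p] (lazy), then any character except [ai8z] (captured); then one or more of a non-word character (lazy), then one or more of a character in [k-p] (lazy), then the literal 'zu' (captured); then optionally a non-whitespace character, then 2 to 3 of any character except [5p9] (lazy), then 3 to 4 of one of [6s] (captured).
A non-greedy quantifier consumes as few characters as it can — just enough that the remainder of the pattern still matches from where it stops; whatever follows it matches normally.
Matches to split on: at [1:17] → 'm =%@:lzueg-6666'.
With a capturing group present, the delimiter's captured portion is kept in the result list.

['p', 'm', ' =%@:lzu', 'eg-6666', '6kkku']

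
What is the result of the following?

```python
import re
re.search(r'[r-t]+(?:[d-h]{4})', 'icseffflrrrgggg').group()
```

The pattern matches one or more of a character in [r-t]; then exactly 4 of a character in [d-h] (non-capturing group).
`re.search` scans for the first position where the pattern succeeds.
The match spans [2:7] → 'sefff'.

'sefff'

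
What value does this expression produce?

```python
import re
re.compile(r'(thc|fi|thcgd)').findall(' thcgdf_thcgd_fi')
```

`|` is ordered: at each position the engine commits to the first alternative that works.
Scanning left to right: at [1:4] match 'thc', group 1 = 'thc'; at [8:11] match 'thc', group 1 = 'thc'; at [14:16] match 'fi', group 1 = 'fi'.
Because there's exactly one group, `findall` drops the full match and keeps group 1 from each hit.

['thc', 'thc', 'fi']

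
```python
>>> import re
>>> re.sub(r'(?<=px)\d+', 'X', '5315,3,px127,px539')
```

The lookaround is zero-width — it requires the adjacent text to match without consuming it, so the asserted text isn't part of the match.
Each match is replaced by 'X'.

'5315,3,pxX,pxX'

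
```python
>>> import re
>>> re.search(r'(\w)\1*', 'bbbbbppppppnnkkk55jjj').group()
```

'bbbbb'

`\1` has to match the exact text group 1 already captured.
The match spans [0:5] → 'bbbbb'.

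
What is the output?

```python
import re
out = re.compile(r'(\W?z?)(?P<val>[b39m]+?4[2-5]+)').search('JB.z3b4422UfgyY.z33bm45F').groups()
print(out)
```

('.z', '3b4422')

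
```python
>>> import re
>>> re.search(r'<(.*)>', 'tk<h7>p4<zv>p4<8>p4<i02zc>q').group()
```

`re.search` tries every starting position until one works.
The match spans [2:26] → '<h7>p4<zv>p4<8>p4<i02zc>'.
Captured: group 1 = 'h7>p4<zv>p4<8>p4<i02zc'.

'<h7>p4<zv>p4<8>p4<i02zc>'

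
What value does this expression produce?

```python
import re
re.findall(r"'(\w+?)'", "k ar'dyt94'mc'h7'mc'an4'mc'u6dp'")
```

['dyt94', 'h7', 'an4', 'u6dp']

Walking the string: at [4:11] match "'dyt94'", group 1 = 'dyt94'; at [13:17] match "'h7'", group 1 = 'h7'; at [19:24] match "'an4'", group 1 = 'an4'; at [26:32] match "'u6dp'", group 1 = 'u6dp'.
Because there's exactly one group, `findall` drops the full match and keeps group 1 from each hit.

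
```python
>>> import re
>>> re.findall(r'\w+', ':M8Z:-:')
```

The pattern matches one or more of a word character.
Scanning left to right: at [1:4] → 'M8Z'.
With no groups in the pattern, `findall` gives back each whole match — 1 here.

['M8Z']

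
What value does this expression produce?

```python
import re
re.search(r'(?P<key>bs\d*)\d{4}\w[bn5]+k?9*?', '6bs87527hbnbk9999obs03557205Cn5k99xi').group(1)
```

Pattern: the literal 'bs', then zero or more of a digit (captured as 'key'); then exactly 4 of a digit, then a word character; then one or more of one of [bn5], then optionally the literal 'k', then zero or more of a literal '9' (lazy).
`re.search` scans for the first position where the pattern succeeds.
The match spans [1:13] → 'bs87527hbnbk'.
Captured: group 1 = 'bs8'.

'bs8'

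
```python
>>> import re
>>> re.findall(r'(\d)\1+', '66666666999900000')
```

['6', '9', '0']

`\1` is not a pattern — it's the concrete string captured by group 1, re-applied verbatim.
Scanning left to right: at [0:8] match '66666666', group 1 = '6'; at [8:12] match '9999', group 1 = '9'; at [12:17] match '00000', group 1 = '0'.
With a single group, `findall` returns only what that group captured — 3 items.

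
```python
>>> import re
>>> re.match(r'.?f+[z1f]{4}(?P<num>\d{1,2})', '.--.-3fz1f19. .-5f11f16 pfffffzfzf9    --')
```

None

This matches optionally any character, then one or more of the literal 'f', then exactly 4 of one of [z1f]; then 1 to 2 of a digit (captured as 'num').
`re.match` only tries the pattern at the start of the string.
Here the string doesn't start with a match, so the call returns None.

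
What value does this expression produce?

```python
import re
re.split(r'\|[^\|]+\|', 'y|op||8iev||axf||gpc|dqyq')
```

The string is cut at each match, leaving 5 pieces.

['y', '', '', '', 'dqyq']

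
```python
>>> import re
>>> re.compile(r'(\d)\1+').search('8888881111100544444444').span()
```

`\1` has to match the exact text group 1 already captured.
The match spans [0:6] → '888888'.

(0, 6)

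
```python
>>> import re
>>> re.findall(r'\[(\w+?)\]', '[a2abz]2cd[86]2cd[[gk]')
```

['a2abz', '86', 'gk']

One capturing group, so `findall` returns just the captured substring from each match — 3 in all.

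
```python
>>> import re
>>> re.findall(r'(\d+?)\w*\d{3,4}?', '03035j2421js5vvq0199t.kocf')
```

['0']

This matches one or more of a digit (lazy) (captured); then zero or more of a word character, then 3 to 4 of a digit (lazy).
Scanning left to right: at [0:20] match '03035j2421js5vvq0199', group 1 = '0'.
Because there's exactly one group, `findall` drops the full match and keeps group 1 from the one hit.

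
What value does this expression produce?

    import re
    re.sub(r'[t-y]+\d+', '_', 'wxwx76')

This matches one or more of a character in [t-y]; then one or more of a digit.
`sub` substitutes '_' at each match site.

'_'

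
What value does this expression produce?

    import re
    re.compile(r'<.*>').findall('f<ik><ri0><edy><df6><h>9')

With no groups in the pattern, `findall` gives back each whole match — 1 here.

['<ik><ri0><edy><df6><h>']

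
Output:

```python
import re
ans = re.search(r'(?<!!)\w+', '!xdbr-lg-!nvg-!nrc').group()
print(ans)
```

dbr

The negative lookahead/lookbehind blocks any match where the forbidden context is present.
`re.search` tries every starting position until one works.
The match spans [2:5] → 'dbr'.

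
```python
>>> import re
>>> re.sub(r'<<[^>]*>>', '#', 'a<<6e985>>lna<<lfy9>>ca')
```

Matches: at [1:10] → '<<6e985>>'; at [13:21] → '<<lfy9>>'.
Every occurrence is swapped for '#'.

'a#lna#ca'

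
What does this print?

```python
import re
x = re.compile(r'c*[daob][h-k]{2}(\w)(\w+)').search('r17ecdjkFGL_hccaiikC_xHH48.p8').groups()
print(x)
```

('F', 'GL_hccaiikC_xHH48')

The match spans [4:26] → 'cdjkFGL_hccaiikC_xHH48'.
Captured: group 1 = 'F', group 2 = 'GL_hccaiikC_xHH48'.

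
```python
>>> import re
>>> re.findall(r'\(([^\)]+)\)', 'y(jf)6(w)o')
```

With a single group, `findall` returns only what that group captured — 2 items.

['jf', 'w']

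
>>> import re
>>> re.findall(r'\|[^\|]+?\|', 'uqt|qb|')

Scanning left to right: at [3:7] → '|qb|'.
Since nothing is captured, `findall` lists the 1 matched substring directly.

['|qb|']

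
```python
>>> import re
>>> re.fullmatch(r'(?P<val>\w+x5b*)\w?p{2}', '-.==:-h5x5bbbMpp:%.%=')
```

None

This matches one or more of a word character, then the literal 'x5', then zero or more of the literal 'b' (captured as 'val'); then optionally a word character, then exactly 2 of the literal 'p'.
`fullmatch` succeeds only if the pattern covers the string from start to end.
Here the string isn't matched end-to-end, so the call returns None.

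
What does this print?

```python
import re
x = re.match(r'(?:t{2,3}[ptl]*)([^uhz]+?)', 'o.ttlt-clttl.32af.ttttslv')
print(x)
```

None

Pattern: 2 to 3 of a literal 't', then zero or more of one of [ptl] (non-capturing group); then one or more of any character except [uhz] (lazy) (captured).
`re.match` only tries the pattern at the start of the string.
Here position 0 doesn't satisfy it, so the call returns None.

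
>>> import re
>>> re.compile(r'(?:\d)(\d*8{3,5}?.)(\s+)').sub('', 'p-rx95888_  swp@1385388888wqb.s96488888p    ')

'p-rxswp@1385388888wqb.s'

This matches a digit (non-capturing group); then zero or more of a digit, then 3 to 5 of the literal '8' (lazy), then any character (captured); then one or more of whitespace (captured).
Matches: at [4:12] → '95888_  '; at [31:44] → '96488888p    '.
Each match is replaced by ''.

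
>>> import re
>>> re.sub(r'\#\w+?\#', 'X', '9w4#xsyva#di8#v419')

'9w4Xdi8#v419'

Matches: at [3:10] → '#xsyva#'.
`sub` substitutes 'X' at each match site.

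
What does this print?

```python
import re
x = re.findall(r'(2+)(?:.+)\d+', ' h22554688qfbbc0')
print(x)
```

['22']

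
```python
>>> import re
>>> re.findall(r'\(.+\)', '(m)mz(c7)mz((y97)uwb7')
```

['(m)mz(c7)mz((y97)']

No capturing groups, so `findall` returns the 1 full match string.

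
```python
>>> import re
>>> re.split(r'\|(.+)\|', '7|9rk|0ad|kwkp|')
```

['7', '9rk|0ad|kwkp', '']

Matches to split on: at [1:15] → '|9rk|0ad|kwkp|'.
Because the pattern has a capturing group, `split` also inserts each captured text between the pieces.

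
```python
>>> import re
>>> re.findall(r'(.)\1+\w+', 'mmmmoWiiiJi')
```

A backreference is literal: `\1` must see the identical characters the first group matched.
Scanning left to right: at [0:11] match 'mmmmoWiiiJi', group 1 = 'm'.
`findall` collects group 1 from the one match (1 total).

['m']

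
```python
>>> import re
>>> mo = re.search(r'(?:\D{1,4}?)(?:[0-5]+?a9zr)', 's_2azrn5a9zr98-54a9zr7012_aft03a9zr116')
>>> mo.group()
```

'azrn5a9zr'

Pattern: 1 to 4 of a non-digit (lazy) (non-capturing group); then one or more of a character in [0-5] (lazy), then the literal 'a9', then the literal 'zr' (non-capturing group).
`search` walks the string left to right and returns the first match it finds.
The match spans [3:12] → 'azrn5a9zr'.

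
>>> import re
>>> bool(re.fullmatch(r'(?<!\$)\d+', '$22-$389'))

False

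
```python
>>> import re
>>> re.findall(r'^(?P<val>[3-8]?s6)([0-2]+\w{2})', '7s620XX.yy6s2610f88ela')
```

This matches anchored at the start of the string; then optionally a character in [3-8], then the literal 's6' (captured as 'val'); then one or more of a character in [0-2], then exactly 2 of a word character (captured).
Walking the string: at [0:7] match '7s620XX', groups = ('7s6', '20XX').
`findall` packs the 2 group values into a tuple for every match.

[('7s6', '20XX')]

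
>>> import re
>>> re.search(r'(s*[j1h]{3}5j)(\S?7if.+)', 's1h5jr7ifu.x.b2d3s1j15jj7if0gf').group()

This matches zero or more of the literal 's', then exactly 3 of one of [j1h], then the literal '5j' (captured); then optionally a non-whitespace character, then the literal '7if', then one or more of any character (captured).
Unlike `match`, `search` isn't anchored — it looks for the pattern anywhere in the string.
The match spans [17:30] → 's1j15jj7if0gf'.
Captured: group 1 = 's1j15j', group 2 = 'j7if0gf'.

's1j15jj7if0gf'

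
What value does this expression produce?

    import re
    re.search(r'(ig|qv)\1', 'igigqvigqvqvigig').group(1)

'ig'

`\1` has to match the exact text group 1 already captured.
Unlike `match`, `search` isn't anchored — it looks for the pattern anywhere in the string.
The match spans [0:4] → 'igig'.
Captured: group 1 = 'ig'.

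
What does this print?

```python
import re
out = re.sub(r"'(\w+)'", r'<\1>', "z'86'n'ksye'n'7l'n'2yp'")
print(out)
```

z<86>n<ksye>n<7l>n<2yp>

Matches: at [1:5] → "'86'"; at [6:12] → "'ksye'"; at [13:17] → "'7l'"; at [18:23] → "'2yp'".
`\1` in the replacement pulls in group 1's text for each match.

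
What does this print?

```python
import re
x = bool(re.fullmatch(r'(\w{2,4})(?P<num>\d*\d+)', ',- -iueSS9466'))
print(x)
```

This matches 2 to 4 of a word character (captured); then zero or more of a digit, then one or more of a digit (captured as 'num').
`fullmatch` succeeds only if the pattern covers the string from start to end.
Here the string isn't matched end-to-end, so the call returns None, and `bool(None)` is False.

False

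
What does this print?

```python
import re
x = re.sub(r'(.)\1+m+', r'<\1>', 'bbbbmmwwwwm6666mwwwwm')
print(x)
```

The backreference `\1` re-matches whatever the first group consumed, character for character.
The replacement refers to a captured group, so each match is rewritten using its own captured text.

<b><w><6><w>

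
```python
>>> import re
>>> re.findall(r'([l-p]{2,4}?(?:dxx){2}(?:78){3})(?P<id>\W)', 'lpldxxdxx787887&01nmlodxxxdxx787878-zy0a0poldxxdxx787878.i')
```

[('poldxxdxx787878', '.')]

The pattern matches 2 to 4 of a character in [l-p] (lazy), then the literal 'dxx' repeated 2 times, then the literal '78' repeated 3 times (captured); then a non-word character (captured as 'id').
Walking the string: at [41:57] match 'poldxxdxx787878.', groups = ('poldxxdxx787878', '.').
2 groups means the one result is a tuple of 2 captured strings — 1 here.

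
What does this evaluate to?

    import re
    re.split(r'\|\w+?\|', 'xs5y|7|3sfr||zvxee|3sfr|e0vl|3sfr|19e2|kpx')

['xs5y', '3sfr|', '3sfr', '3sfr', 'kpx']

Matches to split on: at [4:7] → '|7|'; at [12:19] → '|zvxee|'; at [23:29] → '|e0vl|'; at [33:39] → '|19e2|'.
The string is cut at each match, leaving 5 pieces.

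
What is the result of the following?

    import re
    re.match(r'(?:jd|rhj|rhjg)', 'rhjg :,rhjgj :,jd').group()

Branches in `(...|...)` are attempted left-to-right; the first branch that allows the whole pattern to succeed is taken.
`match` is anchored at position 0; if the pattern doesn't fit there, it returns None.
The match spans [0:3] → 'rhj'.

'rhj'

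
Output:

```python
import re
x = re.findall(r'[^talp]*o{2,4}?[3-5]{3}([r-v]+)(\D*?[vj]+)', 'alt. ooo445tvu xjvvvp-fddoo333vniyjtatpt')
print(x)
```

[('tvu', ' xjvvv'), ('v', 'niyj')]

The pattern matches zero or more of any character except [talp], then 2 to 4 of a literal 'o' (lazy), then exactly 3 of a character in [3-5]; then one or more of a character in [r-v] (captured); then zero or more of a non-digit (lazy), then one or more of one of [vj] (captured).
`findall` packs the 2 group values into a tuple for every match.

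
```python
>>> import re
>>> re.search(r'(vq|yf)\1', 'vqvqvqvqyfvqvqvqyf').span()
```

`\1` is not a pattern — it's the concrete string captured by group 1, re-applied verbatim.
Unlike `match`, `search` isn't anchored — it looks for the pattern anywhere in the string.
The match spans [0:4] → 'vqvq'.
Captured: group 1 = 'vq'.

(0, 4)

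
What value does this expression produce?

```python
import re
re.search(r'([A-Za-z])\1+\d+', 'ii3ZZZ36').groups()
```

('i',)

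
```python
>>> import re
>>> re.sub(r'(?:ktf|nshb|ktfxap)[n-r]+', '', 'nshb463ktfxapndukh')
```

'nshb463dukh'

Every occurrence is swapped for ''.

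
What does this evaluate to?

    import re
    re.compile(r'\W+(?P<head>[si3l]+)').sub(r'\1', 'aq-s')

The pattern matches one or more of a non-word character; then one or more of one of [si3l] (captured as 'head').
The replacement refers to a captured group, so each match is rewritten using its own captured text.

'aqs'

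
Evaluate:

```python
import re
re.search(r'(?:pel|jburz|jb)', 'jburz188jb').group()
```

Alternation tries branches left to right and keeps the first one that lets the overall match succeed at that position.
The match spans [0:5] → 'jburz'.

'jburz'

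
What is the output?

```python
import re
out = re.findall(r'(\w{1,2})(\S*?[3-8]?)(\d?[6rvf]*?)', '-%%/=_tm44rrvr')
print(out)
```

This matches 1 to 2 of a word character (captured); then zero or more of a non-whitespace character (lazy), then optionally a character in [3-8] (captured); then optionally a digit, then zero or more of one of [6rvf] (lazy) (captured).
With the lazy modifier that quantifier settles for the fewest repetitions that let the rest of the pattern succeed (the atoms after it are unaffected and can still be greedy).
Walking the string: at [5:7] match '_t', groups = ('_t', '', ''); at [7:10] match 'm44', groups = ('m4', '4', ''); at [10:12] match 'rr', groups = ('rr', '', ''); at [12:14] match 'vr', groups = ('vr', '', '').
`findall` packs the 3 group values into a tuple for every match.

[('_t', '', ''), ('m4', '4', ''), ('rr', '', ''), ('vr', '', '')]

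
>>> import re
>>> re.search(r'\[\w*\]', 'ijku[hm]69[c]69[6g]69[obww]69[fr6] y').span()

(4, 8)

`search` walks the string left to right and returns the first match it finds.
The match spans [4:8] → '[hm]'.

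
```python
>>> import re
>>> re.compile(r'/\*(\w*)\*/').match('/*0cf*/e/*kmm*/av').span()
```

`re.match` only tries the pattern at the start of the string.
The match spans [0:7] → '/*0cf*/'.
Captured: group 1 = '0cf'.

(0, 7)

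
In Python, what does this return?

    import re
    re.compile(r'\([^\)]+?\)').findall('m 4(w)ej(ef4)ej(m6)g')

['(w)', '(ef4)', '(m6)']

Matches: at [3:6] → '(w)'; at [8:13] → '(ef4)'; at [15:19] → '(m6)'.
With no groups in the pattern, `findall` gives back each whole match — 3 here.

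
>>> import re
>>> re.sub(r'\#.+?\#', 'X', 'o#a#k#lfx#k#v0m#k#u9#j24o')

A non-greedy quantifier consumes as few characters as it can — just enough that the remainder of the pattern still matches from where it stops; whatever follows it matches normally.
Matches: at [1:4] → '#a#'; at [5:10] → '#lfx#'; at [11:16] → '#v0m#'; at [17:21] → '#u9#'.
`sub` substitutes 'X' at each match site.

'oXkXkXkXj24o'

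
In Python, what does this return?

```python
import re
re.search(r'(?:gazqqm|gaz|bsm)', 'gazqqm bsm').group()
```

'gazqqm'

Branches in `(...|...)` are attempted left-to-right; the first branch that allows the whole pattern to succeed is taken.
The match spans [0:6] → 'gazqqm'.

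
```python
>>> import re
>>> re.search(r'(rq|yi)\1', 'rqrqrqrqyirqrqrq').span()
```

`\1` has to match the exact text group 1 already captured.
`search` walks the string left to right and returns the first match it finds.
The match spans [0:4] → 'rqrq'.
Captured: group 1 = 'rq'.

(0, 4)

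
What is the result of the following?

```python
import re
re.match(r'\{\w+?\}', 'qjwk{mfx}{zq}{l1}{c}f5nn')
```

None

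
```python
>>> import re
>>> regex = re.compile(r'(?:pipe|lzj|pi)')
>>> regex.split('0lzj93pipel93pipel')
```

['0', '93', 'l93', 'l']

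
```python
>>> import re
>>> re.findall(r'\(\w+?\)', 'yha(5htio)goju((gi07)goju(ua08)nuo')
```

Scanning left to right: at [3:10] → '(5htio)'; at [15:21] → '(gi07)'; at [25:31] → '(ua08)'.
No capturing groups, so `findall` returns the 3 full match strings.

['(5htio)', '(gi07)', '(ua08)']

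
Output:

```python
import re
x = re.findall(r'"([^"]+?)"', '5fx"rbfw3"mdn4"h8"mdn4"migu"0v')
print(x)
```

['rbfw3', 'h8', 'migu']

`findall` collects group 1 from each match (3 total).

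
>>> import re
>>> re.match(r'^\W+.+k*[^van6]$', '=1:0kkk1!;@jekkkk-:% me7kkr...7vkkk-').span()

(0, 36)

Pattern: anchored at the start of the string; then one or more of a non-word character, then one or more of any character; then zero or more of a literal 'k', then any character except [van6]; then anchored at the end.
With `match`, the pattern is implicitly anchored at the beginning.
The match spans [0:36] → '=1:0kkk1!;@jekkkk-:% me7kkr...7vkkk-'.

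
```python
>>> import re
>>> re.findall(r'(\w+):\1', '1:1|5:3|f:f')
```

['1', 'f']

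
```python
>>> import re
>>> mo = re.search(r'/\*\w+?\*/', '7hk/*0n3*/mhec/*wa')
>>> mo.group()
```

'/*0n3*/'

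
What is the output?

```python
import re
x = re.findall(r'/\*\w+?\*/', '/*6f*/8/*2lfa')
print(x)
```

['/*6f*/']

Walking the string: at [0:6] → '/*6f*/'.
Since nothing is captured, `findall` lists the 1 matched substring directly.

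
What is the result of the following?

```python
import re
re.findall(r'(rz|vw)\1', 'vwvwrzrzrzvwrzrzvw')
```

`\1` is not a pattern — it's the concrete string captured by group 1, re-applied verbatim.
Walking the string: at [0:4] match 'vwvw', group 1 = 'vw'; at [4:8] match 'rzrz', group 1 = 'rz'; at [12:16] match 'rzrz', group 1 = 'rz'.
With a single group, `findall` returns only what that group captured — 3 items.

['vw', 'rz', 'rz']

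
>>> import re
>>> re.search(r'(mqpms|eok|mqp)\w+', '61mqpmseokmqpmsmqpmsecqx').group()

'mqpmseokmqpmsmqpmsecqx'

Unlike `match`, `search` isn't anchored — it looks for the pattern anywhere in the string.
The match spans [2:24] → 'mqpmseokmqpmsmqpmsecqx'.
Captured: group 1 = 'mqpms'.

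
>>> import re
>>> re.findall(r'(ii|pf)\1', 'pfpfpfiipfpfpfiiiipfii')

`\1` has to match the exact text group 1 already captured.
`findall` collects group 1 from each match (3 total).

['pf', 'pf', 'ii']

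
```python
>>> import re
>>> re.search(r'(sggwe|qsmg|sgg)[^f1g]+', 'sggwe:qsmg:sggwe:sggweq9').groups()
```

('sggwe',)

`|` is ordered: at each position the engine commits to the first alternative that works.
Unlike `match`, `search` isn't anchored — it looks for the pattern anywhere in the string.
The match spans [0:9] → 'sggwe:qsm'.
Captured: group 1 = 'sggwe'.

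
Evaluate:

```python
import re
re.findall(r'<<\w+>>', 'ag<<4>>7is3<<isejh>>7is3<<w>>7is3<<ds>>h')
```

['<<4>>', '<<isejh>>', '<<w>>', '<<ds>>']

No capturing groups, so `findall` returns the 4 full match strings.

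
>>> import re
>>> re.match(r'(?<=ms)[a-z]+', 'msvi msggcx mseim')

None

`match` is anchored at position 0; if the pattern doesn't fit there, it returns None.
Here the pattern fails at index 0, so the call returns None.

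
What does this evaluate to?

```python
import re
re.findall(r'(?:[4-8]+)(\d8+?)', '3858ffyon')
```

Pattern: one or more of a character in [4-8] (non-capturing group); then a digit, then one or more of the literal '8' (lazy) (captured).
Scanning left to right: at [1:4] match '858', group 1 = '58'.
`findall` collects group 1 from the one match (1 total).

['58']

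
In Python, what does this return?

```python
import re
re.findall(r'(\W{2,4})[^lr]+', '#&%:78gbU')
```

The pattern matches 2 to 4 of a non-word character (captured); then one or more of any character except [lr].
Matches: at [0:9] match '#&%:78gbU', group 1 = '#&%:'.
`findall` collects group 1 from the one match (1 total).

['#&%:']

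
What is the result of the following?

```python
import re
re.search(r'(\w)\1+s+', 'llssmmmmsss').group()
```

After group 1 captures some text, `\1` only succeeds where that same text appears again.
The match spans [0:4] → 'llss'.

'llss'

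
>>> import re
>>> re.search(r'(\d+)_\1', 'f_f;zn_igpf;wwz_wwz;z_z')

None

`\1` has to match the exact text group 1 already captured.
Unlike `match`, `search` isn't anchored — it looks for the pattern anywhere in the string.
Here no position works, so the call returns None.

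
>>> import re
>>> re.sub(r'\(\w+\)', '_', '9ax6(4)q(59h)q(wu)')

Matches: at [4:7] → '(4)'; at [8:13] → '(59h)'; at [14:18] → '(wu)'.
`sub` substitutes '_' at each match site.

'9ax6_q_q_'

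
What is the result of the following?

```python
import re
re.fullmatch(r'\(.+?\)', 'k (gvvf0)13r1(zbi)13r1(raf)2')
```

None

`re.fullmatch` requires the pattern to consume the entire string.
Here there's no way to consume every character, so the call returns None.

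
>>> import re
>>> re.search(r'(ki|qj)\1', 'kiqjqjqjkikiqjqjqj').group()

'qjqj'

A backreference is literal: `\1` must see the identical characters the first group matched.
`re.search` scans for the first position where the pattern succeeds.
The match spans [2:6] → 'qjqj'.
Captured: group 1 = 'qj'.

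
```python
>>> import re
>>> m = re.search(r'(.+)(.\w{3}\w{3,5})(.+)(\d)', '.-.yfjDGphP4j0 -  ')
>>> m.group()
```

'.-.yfjDGphP4j0'

This matches one or more of any character (captured); then any character, then exactly 3 of a word character, then 3 to 5 of a word character (captured); then one or more of any character (captured); then a digit (captured).
The match spans [0:14] → '.-.yfjDGphP4j0'.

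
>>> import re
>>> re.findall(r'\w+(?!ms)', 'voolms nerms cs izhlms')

The negative lookaround is zero-width — it rules out positions where the adjacent text would match, without consuming anything.
No capturing groups, so `findall` returns the 4 full match strings.

['voolms', 'nerms', 'cs', 'izhlms']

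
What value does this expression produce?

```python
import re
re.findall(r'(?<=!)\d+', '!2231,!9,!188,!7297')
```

['2231', '9', '188', '7297']

Lookahead/lookbehind check context without consuming it, so the matched span excludes the asserted characters.
Matches: at [1:5] → '2231'; at [7:8] → '9'; at [10:13] → '188'; at [15:19] → '7297'.
No capturing groups, so `findall` returns the 4 full match strings.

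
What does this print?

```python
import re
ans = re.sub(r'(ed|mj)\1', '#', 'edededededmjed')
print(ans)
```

##edmjed

`\1` is not a pattern — it's the concrete string captured by group 1, re-applied verbatim.
Matches: at [0:4] → 'eded'; at [4:8] → 'eded'.
Every occurrence is swapped for '#'.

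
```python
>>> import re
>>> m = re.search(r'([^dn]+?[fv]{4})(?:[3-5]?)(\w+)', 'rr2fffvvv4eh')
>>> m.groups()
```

('rr2fffv', 'vv4eh')

The pattern matches one or more of any character except [dn] (lazy), then exactly 4 of one of [fv] (captured); then optionally a character in [3-5] (non-capturing group); then one or more of a word character (captured).
With the lazy modifier that quantifier settles for the fewest repetitions that let the rest of the pattern succeed (the atoms after it are unaffected and can still be greedy).
`re.search` scans for the first position where the pattern succeeds.
The match spans [0:12] → 'rr2fffvvv4eh'.
Captured: group 1 = 'rr2fffv', group 2 = 'vv4eh'.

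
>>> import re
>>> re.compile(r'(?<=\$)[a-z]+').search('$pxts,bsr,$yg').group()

'pxts'

Because the assertion is zero-width, the text it checks is not consumed and won't appear in the result.
The match spans [1:5] → 'pxts'.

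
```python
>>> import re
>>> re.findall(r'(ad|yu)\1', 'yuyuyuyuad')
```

After group 1 captures some text, `\1` only succeeds where that same text appears again.
Because there's exactly one group, `findall` drops the full match and keeps group 1 from each hit.

['yu', 'yu']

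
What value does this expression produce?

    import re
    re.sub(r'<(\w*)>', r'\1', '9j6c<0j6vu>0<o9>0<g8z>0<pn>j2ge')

The replacement refers to a captured group, so each match is rewritten using its own captured text.

'9j6c0j6vu0o90g8z0pnj2ge'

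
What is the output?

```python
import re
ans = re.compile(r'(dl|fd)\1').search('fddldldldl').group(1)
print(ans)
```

The backreference `\1` re-matches whatever the first group consumed, character for character.
`re.search` scans for the first position where the pattern succeeds.
The match spans [2:6] → 'dldl'.
Captured: group 1 = 'dl'.

dl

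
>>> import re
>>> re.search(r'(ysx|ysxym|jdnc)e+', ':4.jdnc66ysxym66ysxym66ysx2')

Unlike `match`, `search` isn't anchored — it looks for the pattern anywhere in the string.
Here the pattern never matches, so the call returns None.

None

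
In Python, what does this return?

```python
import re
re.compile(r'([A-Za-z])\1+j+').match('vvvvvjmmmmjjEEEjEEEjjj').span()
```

`match` is anchored at position 0; if the pattern doesn't fit there, it returns None.
The match spans [0:6] → 'vvvvvj'.

(0, 6)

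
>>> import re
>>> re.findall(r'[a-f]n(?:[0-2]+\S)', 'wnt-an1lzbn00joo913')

['an1l', 'bn00j']

This matches a character in [a-f]; then a literal 'n'; then one or more of a character in [0-2], then a non-whitespace character (non-capturing group).
No capturing groups, so `findall` returns the 2 full match strings.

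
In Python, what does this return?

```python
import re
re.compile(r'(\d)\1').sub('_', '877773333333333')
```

'8_______'

A backreference is literal: `\1` must see the identical characters the first group matched.
Matches: at [1:3] → '77'; at [3:5] → '77'; at [5:7] → '33'; at [7:9] → '33'; at [9:11] → '33'; ….
Each match is replaced by '_'.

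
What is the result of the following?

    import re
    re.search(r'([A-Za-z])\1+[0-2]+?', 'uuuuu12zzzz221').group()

'uuuuu1'

`\1` is not a pattern — it's the concrete string captured by group 1, re-applied verbatim.
`re.search` scans for the first position where the pattern succeeds.
The match spans [0:6] → 'uuuuu1'.
Captured: group 1 = 'u'.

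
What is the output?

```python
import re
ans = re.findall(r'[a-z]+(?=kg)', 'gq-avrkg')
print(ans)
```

['avr']

The positive lookaround only admits positions where the adjacent text matches; those characters stay outside the span.
Walking the string: at [3:6] → 'avr'.
With no groups in the pattern, `findall` gives back each whole match — 1 here.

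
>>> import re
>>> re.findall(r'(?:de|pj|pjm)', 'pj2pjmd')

['pj', 'pj']

Branches in `(...|...)` are attempted left-to-right; the first branch that allows the whole pattern to succeed is taken.
Since nothing is captured, `findall` lists the 2 matched substrings directly.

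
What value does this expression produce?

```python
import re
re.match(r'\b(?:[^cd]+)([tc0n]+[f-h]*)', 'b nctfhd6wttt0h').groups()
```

('ctfh',)

The match spans [0:7] → 'b nctfh'.
Captured: group 1 = 'ctfh'.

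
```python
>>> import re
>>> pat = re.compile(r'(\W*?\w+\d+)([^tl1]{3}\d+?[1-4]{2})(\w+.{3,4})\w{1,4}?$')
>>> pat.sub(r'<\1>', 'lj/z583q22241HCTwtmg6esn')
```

'lj</z583>'

The pattern matches zero or more of a non-word character (lazy), then one or more of a word character, then one or more of a digit (captured); then exactly 3 of any character except [tl1], then one or more of a digit (lazy), then exactly 2 of a character in [1-4] (captured); then one or more of a word character, then 3 to 4 of any character (captured); then 1 to 4 of a word character (lazy); then anchored at the end.
`\1` in the replacement pulls in group 1's text for each match.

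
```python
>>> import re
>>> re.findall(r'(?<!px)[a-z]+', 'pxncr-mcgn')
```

The negative lookahead/lookbehind blocks any match where the forbidden context is present.
Scanning left to right: at [0:5] → 'pxncr'; at [6:10] → 'mcgn'.
No capturing groups, so `findall` returns the 2 full match strings.

['pxncr', 'mcgn']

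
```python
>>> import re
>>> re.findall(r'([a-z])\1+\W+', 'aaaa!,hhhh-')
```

['a', 'h']

`\1` is not a pattern — it's the concrete string captured by group 1, re-applied verbatim.
One capturing group, so `findall` returns just the captured substring from each match — 2 in all.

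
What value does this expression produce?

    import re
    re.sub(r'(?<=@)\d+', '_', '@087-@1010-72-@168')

'@_-@_-72-@_'

Because the assertion is zero-width, the text it checks is not consumed and won't appear in the result.
Matches: at [1:4] → '087'; at [6:10] → '1010'; at [15:18] → '168'.
Every occurrence is swapped for '_'.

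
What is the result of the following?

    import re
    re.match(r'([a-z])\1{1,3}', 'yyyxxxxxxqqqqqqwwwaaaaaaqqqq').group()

'yyy'

A backreference is literal: `\1` must see the identical characters the first group matched.
With `match`, the pattern is implicitly anchored at the beginning.
The match spans [0:3] → 'yyy'.
Captured: group 1 = 'y'.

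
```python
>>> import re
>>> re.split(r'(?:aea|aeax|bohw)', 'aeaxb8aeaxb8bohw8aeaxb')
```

The regex engine tests alternatives in the order written; an earlier branch that matches wins even if a later one would match more.
Matches to split on: at [0:3] → 'aea'; at [6:9] → 'aea'; at [12:16] → 'bohw'; at [17:20] → 'aea'.
`split` removes every match and returns the 5 fragments in between.

['', 'xb8', 'xb8', '8', 'xb']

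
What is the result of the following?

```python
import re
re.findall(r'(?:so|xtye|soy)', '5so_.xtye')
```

Walking the string: at [1:3] → 'so'; at [5:9] → 'xtye'.
No capturing groups, so `findall` returns the 2 full match strings.

['so', 'xtye']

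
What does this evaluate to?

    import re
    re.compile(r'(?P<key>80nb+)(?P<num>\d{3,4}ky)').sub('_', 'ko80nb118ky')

'ko_'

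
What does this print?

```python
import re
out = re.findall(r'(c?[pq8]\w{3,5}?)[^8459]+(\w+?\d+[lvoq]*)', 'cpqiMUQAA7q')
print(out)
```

[('cpqiM', 'A7q')]

The pattern matches optionally a literal 'c', then one of [pq8], then 3 to 5 of a word character (lazy) (captured); then one or more of any character except [8459]; then one or more of a word character (lazy), then one or more of a digit, then zero or more of one of [lvoq] (captured).
A `+?`/`*?`/`{m,n}?` starts at its minimum and grows only as far as needed for what follows to match.
Matches: at [0:11] match 'cpqiMUQAA7q', groups = ('cpqiM', 'A7q').
2 groups means the one result is a tuple of 2 captured strings — 1 here.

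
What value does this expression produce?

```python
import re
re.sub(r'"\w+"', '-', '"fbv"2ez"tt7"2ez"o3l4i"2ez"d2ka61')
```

'-2ez-2ez-2ez"d2ka61'

Every occurrence is swapped for '-'.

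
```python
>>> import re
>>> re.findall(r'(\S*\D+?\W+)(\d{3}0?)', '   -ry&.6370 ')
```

[('   -ry&.', '6370')]

`findall` packs the 2 group values into a tuple for every match.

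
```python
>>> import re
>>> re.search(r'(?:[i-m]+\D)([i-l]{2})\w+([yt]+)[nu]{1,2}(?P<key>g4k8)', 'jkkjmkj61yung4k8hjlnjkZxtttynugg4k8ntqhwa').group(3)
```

'g4k8'

The match spans [0:16] → 'jkkjmkj61yung4k8'.
Captured: group 1 = 'kj', group 2 = 'y', group 3 = 'g4k8'.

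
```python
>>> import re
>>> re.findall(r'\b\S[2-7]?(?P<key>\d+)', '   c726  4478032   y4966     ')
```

['26', '78032', '966']

This matches a word boundary (`\b`, zero-width); then a non-whitespace character, then optionally a character in [2-7]; then one or more of a digit (captured as 'key').
One capturing group, so `findall` returns just the captured substring from each match — 3 in all.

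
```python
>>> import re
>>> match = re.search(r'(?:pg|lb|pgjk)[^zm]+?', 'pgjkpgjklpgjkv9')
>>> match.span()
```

The regex engine tests alternatives in the order written; an earlier branch that matches wins even if a later one would match more.
`re.search` scans for the first position where the pattern succeeds.
The match spans [0:3] → 'pgj'.

(0, 3)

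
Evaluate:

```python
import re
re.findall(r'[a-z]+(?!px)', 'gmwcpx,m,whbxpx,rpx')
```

['gmwcpx', 'm', 'whbxpx', 'rpx']

The negative lookaround is zero-width — it rules out positions where the adjacent text would match, without consuming anything.
Matches: at [0:6] → 'gmwcpx'; at [7:8] → 'm'; at [9:15] → 'whbxpx'; at [16:19] → 'rpx'.
Since nothing is captured, `findall` lists the 4 matched substrings directly.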